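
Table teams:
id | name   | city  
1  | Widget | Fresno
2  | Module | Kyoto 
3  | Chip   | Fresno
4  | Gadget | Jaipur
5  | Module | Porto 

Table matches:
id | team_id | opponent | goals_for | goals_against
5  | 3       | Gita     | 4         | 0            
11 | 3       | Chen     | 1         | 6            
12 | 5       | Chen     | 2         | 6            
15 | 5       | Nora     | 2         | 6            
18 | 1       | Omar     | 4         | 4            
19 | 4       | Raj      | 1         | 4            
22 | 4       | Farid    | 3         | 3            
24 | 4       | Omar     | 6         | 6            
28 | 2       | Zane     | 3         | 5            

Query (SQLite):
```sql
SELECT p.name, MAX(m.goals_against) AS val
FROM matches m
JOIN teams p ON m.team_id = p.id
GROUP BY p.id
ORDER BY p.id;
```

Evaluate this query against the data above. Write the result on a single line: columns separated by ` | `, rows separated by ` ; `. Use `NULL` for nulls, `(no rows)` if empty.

Widget | 4 ; Module | 5 ; Chip | 6 ; Gadget | 6 ; Module | 6

Join each matches row to its teams via team_id.
Group joined rows by teams.id; compute MAX(m.goals_against) per group.
  1: ids {18} → MAX(m.goals_against)=4
  2: ids {28} → MAX(m.goals_against)=5
  3: ids {5, 11} → MAX(m.goals_against)=6
  4: ids {19, 22, 24} → MAX(m.goals_against)=6
  5: ids {12, 15} → MAX(m.goals_against)=6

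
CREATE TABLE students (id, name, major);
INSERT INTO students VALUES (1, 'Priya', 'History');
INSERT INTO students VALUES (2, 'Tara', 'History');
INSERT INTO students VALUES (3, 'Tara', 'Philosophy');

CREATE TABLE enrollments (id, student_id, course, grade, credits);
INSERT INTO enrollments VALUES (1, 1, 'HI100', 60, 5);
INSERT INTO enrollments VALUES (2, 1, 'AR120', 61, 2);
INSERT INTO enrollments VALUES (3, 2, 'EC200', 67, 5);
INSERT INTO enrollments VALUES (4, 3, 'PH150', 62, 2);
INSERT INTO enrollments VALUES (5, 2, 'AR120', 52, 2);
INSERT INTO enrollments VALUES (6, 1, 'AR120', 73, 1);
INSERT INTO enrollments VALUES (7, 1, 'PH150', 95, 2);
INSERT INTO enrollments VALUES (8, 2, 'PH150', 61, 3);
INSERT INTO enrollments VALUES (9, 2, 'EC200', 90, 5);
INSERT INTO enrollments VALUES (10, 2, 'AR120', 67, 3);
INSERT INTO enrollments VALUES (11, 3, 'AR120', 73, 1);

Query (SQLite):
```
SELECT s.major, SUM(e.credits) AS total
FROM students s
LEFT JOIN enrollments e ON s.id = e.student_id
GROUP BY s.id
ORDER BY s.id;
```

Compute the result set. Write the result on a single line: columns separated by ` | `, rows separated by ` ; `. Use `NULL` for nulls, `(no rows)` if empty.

LEFT JOIN keeps every students row; unmatched ones get NULL for enrollments columns.
Group by students.id and compute SUM(e.credits). SUM over an all-NULL group is NULL.
  1: ids {1, 2, 6, 7} → SUM(e.credits)=10
  2: ids {3, 5, 8, 9, 10} → SUM(e.credits)=18
  3: ids {4, 11} → SUM(e.credits)=3

History | 10 ; History | 18 ; Philosophy | 3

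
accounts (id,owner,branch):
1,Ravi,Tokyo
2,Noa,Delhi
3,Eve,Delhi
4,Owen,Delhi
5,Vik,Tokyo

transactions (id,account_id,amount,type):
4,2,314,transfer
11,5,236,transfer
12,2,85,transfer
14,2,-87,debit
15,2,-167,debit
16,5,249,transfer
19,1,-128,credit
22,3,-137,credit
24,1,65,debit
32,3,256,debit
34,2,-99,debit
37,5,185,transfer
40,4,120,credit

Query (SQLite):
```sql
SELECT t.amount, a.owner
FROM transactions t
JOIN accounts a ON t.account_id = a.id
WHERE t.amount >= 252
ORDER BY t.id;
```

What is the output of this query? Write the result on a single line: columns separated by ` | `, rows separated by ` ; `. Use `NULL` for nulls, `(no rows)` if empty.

314 | Noa ; 256 | Eve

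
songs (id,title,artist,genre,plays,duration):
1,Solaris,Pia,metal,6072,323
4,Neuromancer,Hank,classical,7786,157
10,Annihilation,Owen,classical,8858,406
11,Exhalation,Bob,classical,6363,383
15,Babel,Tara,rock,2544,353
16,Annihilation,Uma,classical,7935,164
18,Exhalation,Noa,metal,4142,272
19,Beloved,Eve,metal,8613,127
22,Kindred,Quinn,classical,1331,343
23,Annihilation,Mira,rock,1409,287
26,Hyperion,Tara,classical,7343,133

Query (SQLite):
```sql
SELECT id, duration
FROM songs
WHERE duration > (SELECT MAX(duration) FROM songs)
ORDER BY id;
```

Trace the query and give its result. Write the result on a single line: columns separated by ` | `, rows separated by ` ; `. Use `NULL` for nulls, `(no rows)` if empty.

(no rows)

Scalar subquery: MAX(duration) over all songs rows = 406.
Keep rows where duration > that value.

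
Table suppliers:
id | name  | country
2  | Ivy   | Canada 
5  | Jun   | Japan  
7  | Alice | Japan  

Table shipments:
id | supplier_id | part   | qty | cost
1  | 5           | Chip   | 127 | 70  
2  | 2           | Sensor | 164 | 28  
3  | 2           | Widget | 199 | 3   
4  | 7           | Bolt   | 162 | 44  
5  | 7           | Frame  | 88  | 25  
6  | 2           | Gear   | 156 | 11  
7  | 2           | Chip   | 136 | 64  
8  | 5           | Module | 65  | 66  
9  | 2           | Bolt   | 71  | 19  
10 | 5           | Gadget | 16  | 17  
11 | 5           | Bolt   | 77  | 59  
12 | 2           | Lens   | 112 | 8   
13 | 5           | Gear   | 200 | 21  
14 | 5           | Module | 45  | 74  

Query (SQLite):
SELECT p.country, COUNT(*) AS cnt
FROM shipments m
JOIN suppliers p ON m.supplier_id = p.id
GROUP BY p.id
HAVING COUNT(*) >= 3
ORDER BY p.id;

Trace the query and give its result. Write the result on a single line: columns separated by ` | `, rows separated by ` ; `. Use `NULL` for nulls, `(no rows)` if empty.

Canada | 6 ; Japan | 6

Join each shipments row to its suppliers via supplier_id.
Group joined rows by suppliers.id; compute COUNT(*) per group.
HAVING: keep groups with count ≥ 3.
  2: ids {2, 3, 6, 7, 9, 12} → COUNT(*)=6
  5: ids {1, 8, 10, 11, 13, 14} → COUNT(*)=6
  7: ids {4, 5} → COUNT(*)=2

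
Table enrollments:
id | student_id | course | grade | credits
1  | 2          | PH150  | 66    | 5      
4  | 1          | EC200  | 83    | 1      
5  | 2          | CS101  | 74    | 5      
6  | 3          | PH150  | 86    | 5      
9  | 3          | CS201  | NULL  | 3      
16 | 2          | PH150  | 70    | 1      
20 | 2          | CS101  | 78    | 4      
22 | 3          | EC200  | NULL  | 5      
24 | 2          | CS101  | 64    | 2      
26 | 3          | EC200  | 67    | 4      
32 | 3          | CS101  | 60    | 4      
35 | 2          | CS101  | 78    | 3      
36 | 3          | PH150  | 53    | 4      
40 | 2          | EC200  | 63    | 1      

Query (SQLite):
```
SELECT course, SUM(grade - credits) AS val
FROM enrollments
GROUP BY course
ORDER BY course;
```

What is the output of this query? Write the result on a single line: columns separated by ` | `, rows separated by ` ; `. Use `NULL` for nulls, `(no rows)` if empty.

For each row compute grade - credits.
Group by course; take SUM of the expression per group.
  CS101: ids {5, 20, 24, 32, 35} → SUM(grade - credits)=336
  CS201: ids {9} → SUM(grade - credits)=NULL
  EC200: ids {4, 22, 26, 40} → SUM(grade - credits)=207
  PH150: ids {1, 6, 16, 36} → SUM(grade - credits)=260

CS101 | 336 ; CS201 | NULL ; EC200 | 207 ; PH150 | 260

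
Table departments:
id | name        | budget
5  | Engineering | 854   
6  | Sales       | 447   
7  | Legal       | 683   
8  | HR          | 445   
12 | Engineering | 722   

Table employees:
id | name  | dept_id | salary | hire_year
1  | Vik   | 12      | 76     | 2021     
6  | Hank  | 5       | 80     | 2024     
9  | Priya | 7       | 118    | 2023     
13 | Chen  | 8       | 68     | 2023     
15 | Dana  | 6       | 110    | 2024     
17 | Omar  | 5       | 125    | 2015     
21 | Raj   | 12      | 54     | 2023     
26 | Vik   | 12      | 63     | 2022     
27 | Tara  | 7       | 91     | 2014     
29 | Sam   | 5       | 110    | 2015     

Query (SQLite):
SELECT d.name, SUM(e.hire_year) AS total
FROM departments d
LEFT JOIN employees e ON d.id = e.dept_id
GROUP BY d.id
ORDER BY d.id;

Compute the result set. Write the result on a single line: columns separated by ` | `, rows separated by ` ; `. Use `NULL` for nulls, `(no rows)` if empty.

Engineering | 6054 ; Sales | 2024 ; Legal | 4037 ; HR | 2023 ; Engineering | 6066

LEFT JOIN keeps every departments row; unmatched ones get NULL for employees columns.
Group by departments.id and compute SUM(e.hire_year). SUM over an all-NULL group is NULL.
  5: ids {6, 17, 29} → SUM(e.hire_year)=6054
  6: ids {15} → SUM(e.hire_year)=2024
  7: ids {9, 27} → SUM(e.hire_year)=4037
  8: ids {13} → SUM(e.hire_year)=2023
  12: ids {1, 21, 26} → SUM(e.hire_year)=6066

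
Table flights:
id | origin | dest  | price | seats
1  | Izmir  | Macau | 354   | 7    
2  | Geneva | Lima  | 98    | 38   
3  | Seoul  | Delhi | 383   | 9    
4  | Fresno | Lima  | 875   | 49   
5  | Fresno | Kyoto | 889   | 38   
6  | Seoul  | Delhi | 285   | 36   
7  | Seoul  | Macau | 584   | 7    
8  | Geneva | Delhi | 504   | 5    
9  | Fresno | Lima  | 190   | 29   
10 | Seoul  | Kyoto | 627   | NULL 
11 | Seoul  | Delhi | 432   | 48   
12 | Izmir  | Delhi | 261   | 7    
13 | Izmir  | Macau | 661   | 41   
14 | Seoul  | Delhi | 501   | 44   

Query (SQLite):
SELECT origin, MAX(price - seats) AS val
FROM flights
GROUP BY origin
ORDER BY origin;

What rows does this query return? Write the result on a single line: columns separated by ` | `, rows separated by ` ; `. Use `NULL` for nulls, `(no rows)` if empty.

Fresno | 851 ; Geneva | 499 ; Izmir | 620 ; Seoul | 577

For each row compute price - seats.
Group by origin; take MAX of the expression per group.
  Fresno: ids {4, 5, 9} → MAX(price - seats)=851
  Geneva: ids {2, 8} → MAX(price - seats)=499
  Izmir: ids {1, 12, 13} → MAX(price - seats)=620
  Seoul: ids {3, 6, 7, 10, 11, 14} → MAX(price - seats)=577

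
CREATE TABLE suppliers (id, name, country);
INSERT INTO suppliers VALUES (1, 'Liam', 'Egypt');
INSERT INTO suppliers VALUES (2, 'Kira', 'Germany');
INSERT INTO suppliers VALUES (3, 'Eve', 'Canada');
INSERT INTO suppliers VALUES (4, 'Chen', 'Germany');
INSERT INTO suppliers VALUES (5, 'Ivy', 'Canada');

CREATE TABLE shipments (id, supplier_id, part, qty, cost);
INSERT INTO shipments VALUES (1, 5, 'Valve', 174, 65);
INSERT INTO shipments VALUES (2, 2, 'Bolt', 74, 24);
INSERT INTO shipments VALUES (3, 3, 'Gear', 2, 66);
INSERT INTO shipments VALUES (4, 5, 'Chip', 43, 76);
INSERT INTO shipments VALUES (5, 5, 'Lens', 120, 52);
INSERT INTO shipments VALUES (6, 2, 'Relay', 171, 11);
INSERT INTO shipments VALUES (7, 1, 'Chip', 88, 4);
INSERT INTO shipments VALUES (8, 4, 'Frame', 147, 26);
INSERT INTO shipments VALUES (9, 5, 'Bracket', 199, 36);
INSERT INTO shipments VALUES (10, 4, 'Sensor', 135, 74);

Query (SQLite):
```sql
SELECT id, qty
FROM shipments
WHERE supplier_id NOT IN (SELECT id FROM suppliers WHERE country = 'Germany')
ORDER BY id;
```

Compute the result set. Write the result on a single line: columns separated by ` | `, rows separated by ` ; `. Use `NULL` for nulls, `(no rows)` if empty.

Inner query: suppliers.id where country = 'Germany'.
Outer: keep shipments rows whose supplier_id is not in that set.
Inner query → {2, 4}

1 | 174 ; 3 | 2 ; 4 | 43 ; 5 | 120 ; 7 | 88 ; 9 | 199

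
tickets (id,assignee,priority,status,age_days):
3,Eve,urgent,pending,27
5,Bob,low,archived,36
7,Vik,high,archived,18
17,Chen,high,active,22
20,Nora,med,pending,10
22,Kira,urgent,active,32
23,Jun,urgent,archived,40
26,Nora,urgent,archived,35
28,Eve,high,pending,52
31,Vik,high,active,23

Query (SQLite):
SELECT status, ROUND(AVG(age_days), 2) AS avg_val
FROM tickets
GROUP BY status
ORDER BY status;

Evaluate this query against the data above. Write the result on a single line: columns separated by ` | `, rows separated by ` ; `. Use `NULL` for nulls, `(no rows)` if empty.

active | 25.67 ; archived | 32.25 ; pending | 29.67

Partition tickets by status; compute ROUND(AVG(age_days), 2) within each group.
  active: ids {17, 22, 31} → ROUND(AVG(age_days), 2)=25.67
  archived: ids {5, 7, 23, 26} → ROUND(AVG(age_days), 2)=32.25
  pending: ids {3, 20, 28} → ROUND(AVG(age_days), 2)=29.67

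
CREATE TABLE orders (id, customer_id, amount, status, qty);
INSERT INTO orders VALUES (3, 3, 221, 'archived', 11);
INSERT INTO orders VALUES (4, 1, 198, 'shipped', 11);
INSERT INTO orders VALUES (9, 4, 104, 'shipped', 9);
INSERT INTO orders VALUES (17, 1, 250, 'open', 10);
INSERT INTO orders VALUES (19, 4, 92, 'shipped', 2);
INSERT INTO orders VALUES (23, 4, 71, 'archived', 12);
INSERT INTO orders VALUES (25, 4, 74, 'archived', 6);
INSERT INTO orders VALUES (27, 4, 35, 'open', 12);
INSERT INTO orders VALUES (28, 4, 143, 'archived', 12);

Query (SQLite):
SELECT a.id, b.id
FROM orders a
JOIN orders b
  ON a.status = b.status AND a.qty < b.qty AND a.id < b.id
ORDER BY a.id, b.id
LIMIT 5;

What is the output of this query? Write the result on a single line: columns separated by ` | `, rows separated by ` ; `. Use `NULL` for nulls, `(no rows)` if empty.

Pairs (a,b) with same status, a.qty < b.qty, a.id < b.id.
status groups: archived:{3,23,25,28} open:{17,27} shipped:{4,9,19}
Ordered by (a.id, b.id); first 5.

3 | 23 ; 3 | 28 ; 17 | 27 ; 25 | 28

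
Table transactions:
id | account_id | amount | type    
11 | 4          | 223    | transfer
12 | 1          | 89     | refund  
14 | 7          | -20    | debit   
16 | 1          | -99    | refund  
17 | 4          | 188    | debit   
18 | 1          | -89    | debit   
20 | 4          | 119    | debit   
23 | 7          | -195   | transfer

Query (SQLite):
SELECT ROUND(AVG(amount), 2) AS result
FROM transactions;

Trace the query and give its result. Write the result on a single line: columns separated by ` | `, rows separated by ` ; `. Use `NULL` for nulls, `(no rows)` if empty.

All amount values: [223, 89, -20, -99, 188, -89, 119, -195].
AVG = 216 / 8 (rounded to 2 dp).

27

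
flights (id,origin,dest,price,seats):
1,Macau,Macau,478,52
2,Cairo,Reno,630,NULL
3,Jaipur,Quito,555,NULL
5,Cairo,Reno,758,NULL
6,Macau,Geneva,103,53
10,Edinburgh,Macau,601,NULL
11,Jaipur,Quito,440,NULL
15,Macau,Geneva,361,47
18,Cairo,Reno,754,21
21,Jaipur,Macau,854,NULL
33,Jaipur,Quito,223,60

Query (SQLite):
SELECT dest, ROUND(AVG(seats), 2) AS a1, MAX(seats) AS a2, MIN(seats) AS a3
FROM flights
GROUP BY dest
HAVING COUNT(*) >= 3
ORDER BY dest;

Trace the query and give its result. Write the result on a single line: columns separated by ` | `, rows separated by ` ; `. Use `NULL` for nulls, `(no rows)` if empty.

Group flights by dest.
Per group compute: ROUND(AVG(seats), 2), MAX(seats), MIN(seats).
HAVING: drop groups with fewer than 3 rows.
  Geneva: ids {6, 15} → ROUND(AVG(seats), 2)=50, MAX(seats)=53, MIN(seats)=47
  Macau: ids {1, 10, 21} → ROUND(AVG(seats), 2)=52, MAX(seats)=52, MIN(seats)=52
  Quito: ids {3, 11, 33} → ROUND(AVG(seats), 2)=60, MAX(seats)=60, MIN(seats)=60
  Reno: ids {2, 5, 18} → ROUND(AVG(seats), 2)=21, MAX(seats)=21, MIN(seats)=21

Macau | 52 | 52 | 52 ; Quito | 60 | 60 | 60 ; Reno | 21 | 21 | 21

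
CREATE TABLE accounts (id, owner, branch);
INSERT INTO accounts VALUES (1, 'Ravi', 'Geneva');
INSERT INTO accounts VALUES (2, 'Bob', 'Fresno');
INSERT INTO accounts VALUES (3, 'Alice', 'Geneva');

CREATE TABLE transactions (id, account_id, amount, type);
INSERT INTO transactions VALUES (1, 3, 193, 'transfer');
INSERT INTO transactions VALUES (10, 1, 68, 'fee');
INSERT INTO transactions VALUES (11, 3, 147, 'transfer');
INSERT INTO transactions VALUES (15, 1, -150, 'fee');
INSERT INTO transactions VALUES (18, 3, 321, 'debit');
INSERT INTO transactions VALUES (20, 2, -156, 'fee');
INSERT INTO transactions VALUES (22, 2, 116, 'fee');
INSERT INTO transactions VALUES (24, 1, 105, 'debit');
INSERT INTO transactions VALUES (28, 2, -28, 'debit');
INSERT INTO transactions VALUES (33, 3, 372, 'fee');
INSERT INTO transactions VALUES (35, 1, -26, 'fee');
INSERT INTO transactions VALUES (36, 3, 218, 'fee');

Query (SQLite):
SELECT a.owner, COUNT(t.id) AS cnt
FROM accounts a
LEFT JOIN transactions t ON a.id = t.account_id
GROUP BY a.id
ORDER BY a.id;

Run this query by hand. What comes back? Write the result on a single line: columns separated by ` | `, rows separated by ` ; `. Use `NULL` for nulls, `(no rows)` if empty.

LEFT JOIN keeps every accounts row; unmatched ones get NULL for transactions columns.
Group by accounts.id and compute COUNT(t.id). COUNT(col) of an all-NULL group is 0.
  1: ids {10, 15, 24, 35} → COUNT(t.id)=4
  2: ids {20, 22, 28} → COUNT(t.id)=3
  3: ids {1, 11, 18, 33, 36} → COUNT(t.id)=5

Ravi | 4 ; Bob | 3 ; Alice | 5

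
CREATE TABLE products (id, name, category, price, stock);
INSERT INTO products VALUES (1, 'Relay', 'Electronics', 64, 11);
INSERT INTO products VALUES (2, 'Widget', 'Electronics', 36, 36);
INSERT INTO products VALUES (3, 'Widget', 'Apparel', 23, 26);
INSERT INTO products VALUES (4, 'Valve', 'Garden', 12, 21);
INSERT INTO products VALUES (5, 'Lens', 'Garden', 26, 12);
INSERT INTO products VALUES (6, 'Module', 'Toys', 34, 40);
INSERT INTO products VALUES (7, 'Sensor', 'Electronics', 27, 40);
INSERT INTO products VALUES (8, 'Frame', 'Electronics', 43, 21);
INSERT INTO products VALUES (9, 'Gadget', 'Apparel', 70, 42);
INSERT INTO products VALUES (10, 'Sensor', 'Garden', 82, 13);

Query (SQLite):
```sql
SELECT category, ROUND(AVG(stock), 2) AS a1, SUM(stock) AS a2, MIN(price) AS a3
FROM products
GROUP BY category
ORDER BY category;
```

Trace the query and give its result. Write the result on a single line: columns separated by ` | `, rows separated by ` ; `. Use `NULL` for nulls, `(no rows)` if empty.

Group products by category.
Per group compute: ROUND(AVG(stock), 2), SUM(stock), MIN(price).
  Apparel: ids {3, 9} → ROUND(AVG(stock), 2)=34, SUM(stock)=68, MIN(price)=23
  Electronics: ids {1, 2, 7, 8} → ROUND(AVG(stock), 2)=27, SUM(stock)=108, MIN(price)=27
  Garden: ids {4, 5, 10} → ROUND(AVG(stock), 2)=15.33, SUM(stock)=46, MIN(price)=12
  Toys: ids {6} → ROUND(AVG(stock), 2)=40, SUM(stock)=40, MIN(price)=34

Apparel | 34 | 68 | 23 ; Electronics | 27 | 108 | 27 ; Garden | 15.33 | 46 | 12 ; Toys | 40 | 40 | 34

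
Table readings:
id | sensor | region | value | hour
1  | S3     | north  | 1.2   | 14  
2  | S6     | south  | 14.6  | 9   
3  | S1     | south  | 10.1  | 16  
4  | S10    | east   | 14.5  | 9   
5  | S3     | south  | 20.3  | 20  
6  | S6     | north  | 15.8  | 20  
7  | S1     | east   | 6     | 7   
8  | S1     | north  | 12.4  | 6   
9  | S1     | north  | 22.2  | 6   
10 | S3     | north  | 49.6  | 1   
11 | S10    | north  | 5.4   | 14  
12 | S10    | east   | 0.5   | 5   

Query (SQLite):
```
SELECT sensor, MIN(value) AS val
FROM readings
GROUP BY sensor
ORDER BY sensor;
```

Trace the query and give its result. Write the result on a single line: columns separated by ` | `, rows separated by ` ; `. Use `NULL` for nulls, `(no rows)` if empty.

Partition readings by sensor; compute MIN(value) within each group.
  S1: ids {3, 7, 8, 9} → MIN(value)=6
  S10: ids {4, 11, 12} → MIN(value)=0.5
  S3: ids {1, 5, 10} → MIN(value)=1.2
  S6: ids {2, 6} → MIN(value)=14.6

S1 | 6 ; S10 | 0.5 ; S3 | 1.2 ; S6 | 14.6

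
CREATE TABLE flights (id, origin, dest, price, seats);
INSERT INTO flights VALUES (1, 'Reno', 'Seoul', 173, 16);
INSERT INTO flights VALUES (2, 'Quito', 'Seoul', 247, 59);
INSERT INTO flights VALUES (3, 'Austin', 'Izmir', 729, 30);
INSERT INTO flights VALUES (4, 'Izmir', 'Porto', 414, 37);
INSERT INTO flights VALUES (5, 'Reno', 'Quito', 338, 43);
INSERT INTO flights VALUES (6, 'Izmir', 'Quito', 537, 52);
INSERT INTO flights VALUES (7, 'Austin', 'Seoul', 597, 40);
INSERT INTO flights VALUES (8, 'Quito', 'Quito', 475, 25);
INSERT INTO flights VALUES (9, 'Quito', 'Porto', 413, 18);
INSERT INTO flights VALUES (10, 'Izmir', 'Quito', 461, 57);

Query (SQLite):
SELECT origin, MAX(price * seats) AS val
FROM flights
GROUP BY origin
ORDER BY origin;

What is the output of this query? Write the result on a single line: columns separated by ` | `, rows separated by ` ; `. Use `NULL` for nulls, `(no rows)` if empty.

For each row compute price * seats.
Group by origin; take MAX of the expression per group.
  Austin: ids {3, 7} → MAX(price * seats)=23880
  Izmir: ids {4, 6, 10} → MAX(price * seats)=27924
  Quito: ids {2, 8, 9} → MAX(price * seats)=14573
  Reno: ids {1, 5} → MAX(price * seats)=14534

Austin | 23880 ; Izmir | 27924 ; Quito | 14573 ; Reno | 14534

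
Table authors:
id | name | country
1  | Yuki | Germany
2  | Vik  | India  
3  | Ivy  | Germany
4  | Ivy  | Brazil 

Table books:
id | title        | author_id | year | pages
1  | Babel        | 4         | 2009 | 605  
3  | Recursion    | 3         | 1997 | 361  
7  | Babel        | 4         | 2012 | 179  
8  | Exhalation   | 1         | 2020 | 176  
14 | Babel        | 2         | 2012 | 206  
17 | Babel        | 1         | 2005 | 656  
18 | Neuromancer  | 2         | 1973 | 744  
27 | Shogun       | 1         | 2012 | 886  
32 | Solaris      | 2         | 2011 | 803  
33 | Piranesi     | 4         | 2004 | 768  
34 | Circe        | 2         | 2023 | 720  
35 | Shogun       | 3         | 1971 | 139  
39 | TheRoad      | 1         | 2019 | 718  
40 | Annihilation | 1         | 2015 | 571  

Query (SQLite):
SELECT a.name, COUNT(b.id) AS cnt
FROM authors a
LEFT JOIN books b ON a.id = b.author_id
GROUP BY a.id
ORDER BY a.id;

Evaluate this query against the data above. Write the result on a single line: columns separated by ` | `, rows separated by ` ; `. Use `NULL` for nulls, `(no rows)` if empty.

Yuki | 5 ; Vik | 4 ; Ivy | 2 ; Ivy | 3

LEFT JOIN keeps every authors row; unmatched ones get NULL for books columns.
Group by authors.id and compute COUNT(b.id). COUNT(col) of an all-NULL group is 0.
  1: ids {8, 17, 27, 39, 40} → COUNT(b.id)=5
  2: ids {14, 18, 32, 34} → COUNT(b.id)=4
  3: ids {3, 35} → COUNT(b.id)=2
  4: ids {1, 7, 33} → COUNT(b.id)=3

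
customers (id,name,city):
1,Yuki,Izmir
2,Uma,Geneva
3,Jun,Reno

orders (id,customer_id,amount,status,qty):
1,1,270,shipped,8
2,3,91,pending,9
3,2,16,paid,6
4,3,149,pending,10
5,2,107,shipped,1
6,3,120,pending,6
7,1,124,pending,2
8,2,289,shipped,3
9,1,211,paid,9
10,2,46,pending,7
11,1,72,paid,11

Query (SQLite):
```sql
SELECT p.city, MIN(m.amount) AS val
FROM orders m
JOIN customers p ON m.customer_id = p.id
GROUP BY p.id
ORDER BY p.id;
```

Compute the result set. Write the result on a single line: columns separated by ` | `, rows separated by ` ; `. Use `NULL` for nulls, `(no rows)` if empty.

Izmir | 72 ; Geneva | 16 ; Reno | 91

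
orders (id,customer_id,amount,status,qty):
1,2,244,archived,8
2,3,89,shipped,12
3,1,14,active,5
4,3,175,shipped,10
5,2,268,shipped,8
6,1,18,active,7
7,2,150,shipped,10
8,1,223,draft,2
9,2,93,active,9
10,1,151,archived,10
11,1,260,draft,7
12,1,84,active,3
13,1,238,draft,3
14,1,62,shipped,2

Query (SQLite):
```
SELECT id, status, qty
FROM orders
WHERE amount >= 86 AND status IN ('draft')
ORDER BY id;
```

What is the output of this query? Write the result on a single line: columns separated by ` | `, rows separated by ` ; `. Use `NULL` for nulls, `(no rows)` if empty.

8 | draft | 2 ; 11 | draft | 7 ; 13 | draft | 3

amount >= 86: ids {1, 2, 4, 5, 7, 8, 9, 10, 11, 13}
status IN ('draft'): ids {8, 11, 13}
Combine with AND.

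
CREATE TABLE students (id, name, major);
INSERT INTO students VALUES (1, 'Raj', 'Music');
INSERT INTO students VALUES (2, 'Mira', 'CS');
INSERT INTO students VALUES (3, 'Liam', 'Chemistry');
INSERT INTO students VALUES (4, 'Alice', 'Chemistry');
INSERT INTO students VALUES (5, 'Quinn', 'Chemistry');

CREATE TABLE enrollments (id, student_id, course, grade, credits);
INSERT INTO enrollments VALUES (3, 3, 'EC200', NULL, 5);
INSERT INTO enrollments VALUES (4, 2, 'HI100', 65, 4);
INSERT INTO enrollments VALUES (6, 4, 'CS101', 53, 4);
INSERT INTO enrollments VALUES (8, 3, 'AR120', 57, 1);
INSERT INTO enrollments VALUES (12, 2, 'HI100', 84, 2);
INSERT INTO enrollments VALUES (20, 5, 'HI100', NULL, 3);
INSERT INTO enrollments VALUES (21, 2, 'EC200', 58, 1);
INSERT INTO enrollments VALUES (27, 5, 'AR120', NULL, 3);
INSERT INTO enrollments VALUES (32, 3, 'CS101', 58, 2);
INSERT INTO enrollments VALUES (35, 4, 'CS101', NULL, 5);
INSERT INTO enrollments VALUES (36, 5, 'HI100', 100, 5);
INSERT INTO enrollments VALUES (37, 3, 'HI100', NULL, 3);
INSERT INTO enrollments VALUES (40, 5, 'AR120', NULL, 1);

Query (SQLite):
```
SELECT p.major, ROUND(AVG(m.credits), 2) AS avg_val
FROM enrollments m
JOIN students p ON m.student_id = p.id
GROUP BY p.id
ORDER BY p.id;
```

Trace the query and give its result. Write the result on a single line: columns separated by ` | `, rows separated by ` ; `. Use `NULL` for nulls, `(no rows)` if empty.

CS | 2.33 ; Chemistry | 2.75 ; Chemistry | 4.5 ; Chemistry | 3

Join each enrollments row to its students via student_id.
Group joined rows by students.id; compute ROUND(AVG(m.credits), 2) per group.
  2: ids {4, 12, 21} → ROUND(AVG(m.credits), 2)=2.33
  3: ids {3, 8, 32, 37} → ROUND(AVG(m.credits), 2)=2.75
  4: ids {6, 35} → ROUND(AVG(m.credits), 2)=4.5
  5: ids {20, 27, 36, 40} → ROUND(AVG(m.credits), 2)=3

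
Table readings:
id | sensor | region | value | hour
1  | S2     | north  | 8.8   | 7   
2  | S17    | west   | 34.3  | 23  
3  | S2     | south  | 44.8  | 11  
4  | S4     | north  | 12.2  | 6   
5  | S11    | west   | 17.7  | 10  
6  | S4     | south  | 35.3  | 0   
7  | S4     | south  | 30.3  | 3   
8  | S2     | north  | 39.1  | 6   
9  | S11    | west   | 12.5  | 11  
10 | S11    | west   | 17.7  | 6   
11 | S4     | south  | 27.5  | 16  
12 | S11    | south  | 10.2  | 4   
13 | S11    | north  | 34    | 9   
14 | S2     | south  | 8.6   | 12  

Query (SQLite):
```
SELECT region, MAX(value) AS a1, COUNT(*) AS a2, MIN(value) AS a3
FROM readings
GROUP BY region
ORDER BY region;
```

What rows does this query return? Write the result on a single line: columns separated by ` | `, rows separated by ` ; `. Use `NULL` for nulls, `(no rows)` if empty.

Group readings by region.
Per group compute: MAX(value), COUNT(*), MIN(value).
  north: ids {1, 4, 8, 13} → MAX(value)=39.1, COUNT(*)=4, MIN(value)=8.8
  south: ids {3, 6, 7, 11, 12, 14} → MAX(value)=44.8, COUNT(*)=6, MIN(value)=8.6
  west: ids {2, 5, 9, 10} → MAX(value)=34.3, COUNT(*)=4, MIN(value)=12.5

north | 39.1 | 4 | 8.8 ; south | 44.8 | 6 | 8.6 ; west | 34.3 | 4 | 12.5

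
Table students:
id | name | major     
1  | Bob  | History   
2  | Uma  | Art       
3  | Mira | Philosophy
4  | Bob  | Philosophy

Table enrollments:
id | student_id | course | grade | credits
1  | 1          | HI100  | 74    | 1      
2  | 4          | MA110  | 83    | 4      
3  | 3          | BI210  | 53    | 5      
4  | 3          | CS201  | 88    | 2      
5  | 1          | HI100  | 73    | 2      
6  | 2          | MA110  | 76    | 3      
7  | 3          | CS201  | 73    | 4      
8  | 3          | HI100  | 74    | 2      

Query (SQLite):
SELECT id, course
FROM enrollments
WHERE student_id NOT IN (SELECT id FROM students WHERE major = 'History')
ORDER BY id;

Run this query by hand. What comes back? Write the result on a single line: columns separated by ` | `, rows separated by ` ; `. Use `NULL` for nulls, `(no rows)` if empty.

Inner query: students.id where major = 'History'.
Outer: keep enrollments rows whose student_id is not in that set.
Inner query → {1}

2 | MA110 ; 3 | BI210 ; 4 | CS201 ; 6 | MA110 ; 7 | CS201 ; 8 | HI100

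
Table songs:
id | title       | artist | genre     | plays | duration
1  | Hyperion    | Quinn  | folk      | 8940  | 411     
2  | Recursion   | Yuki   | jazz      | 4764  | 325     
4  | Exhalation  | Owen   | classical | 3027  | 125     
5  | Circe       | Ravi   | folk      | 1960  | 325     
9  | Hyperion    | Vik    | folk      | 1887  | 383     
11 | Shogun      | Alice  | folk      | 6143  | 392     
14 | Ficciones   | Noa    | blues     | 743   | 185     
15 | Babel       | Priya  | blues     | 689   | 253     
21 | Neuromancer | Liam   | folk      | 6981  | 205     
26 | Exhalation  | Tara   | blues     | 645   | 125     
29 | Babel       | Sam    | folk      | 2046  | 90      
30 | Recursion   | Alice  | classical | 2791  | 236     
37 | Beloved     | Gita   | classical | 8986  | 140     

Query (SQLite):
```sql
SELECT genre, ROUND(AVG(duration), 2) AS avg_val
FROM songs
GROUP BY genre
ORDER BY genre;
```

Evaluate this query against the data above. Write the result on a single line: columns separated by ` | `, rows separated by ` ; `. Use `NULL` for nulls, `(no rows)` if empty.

Partition songs by genre; compute ROUND(AVG(duration), 2) within each group.
  blues: ids {14, 15, 26} → ROUND(AVG(duration), 2)=187.67
  classical: ids {4, 30, 37} → ROUND(AVG(duration), 2)=167
  folk: ids {1, 5, 9, 11, 21, 29} → ROUND(AVG(duration), 2)=301
  jazz: ids {2} → ROUND(AVG(duration), 2)=325

blues | 187.67 ; classical | 167 ; folk | 301 ; jazz | 325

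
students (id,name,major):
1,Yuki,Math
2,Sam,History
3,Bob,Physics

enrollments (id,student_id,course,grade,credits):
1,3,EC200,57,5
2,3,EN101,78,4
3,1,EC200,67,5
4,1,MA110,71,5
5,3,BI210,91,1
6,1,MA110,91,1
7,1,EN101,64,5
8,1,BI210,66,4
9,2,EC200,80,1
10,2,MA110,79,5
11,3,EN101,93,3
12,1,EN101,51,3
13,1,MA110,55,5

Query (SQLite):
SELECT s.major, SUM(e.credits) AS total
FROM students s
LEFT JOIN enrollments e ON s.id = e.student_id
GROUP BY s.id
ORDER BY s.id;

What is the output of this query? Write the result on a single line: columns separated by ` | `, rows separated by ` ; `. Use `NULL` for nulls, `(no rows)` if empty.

Math | 28 ; History | 6 ; Physics | 13

LEFT JOIN keeps every students row; unmatched ones get NULL for enrollments columns.
Group by students.id and compute SUM(e.credits). SUM over an all-NULL group is NULL.
  1: ids {3, 4, 6, 7, 8, 12, 13} → SUM(e.credits)=28
  2: ids {9, 10} → SUM(e.credits)=6
  3: ids {1, 2, 5, 11} → SUM(e.credits)=13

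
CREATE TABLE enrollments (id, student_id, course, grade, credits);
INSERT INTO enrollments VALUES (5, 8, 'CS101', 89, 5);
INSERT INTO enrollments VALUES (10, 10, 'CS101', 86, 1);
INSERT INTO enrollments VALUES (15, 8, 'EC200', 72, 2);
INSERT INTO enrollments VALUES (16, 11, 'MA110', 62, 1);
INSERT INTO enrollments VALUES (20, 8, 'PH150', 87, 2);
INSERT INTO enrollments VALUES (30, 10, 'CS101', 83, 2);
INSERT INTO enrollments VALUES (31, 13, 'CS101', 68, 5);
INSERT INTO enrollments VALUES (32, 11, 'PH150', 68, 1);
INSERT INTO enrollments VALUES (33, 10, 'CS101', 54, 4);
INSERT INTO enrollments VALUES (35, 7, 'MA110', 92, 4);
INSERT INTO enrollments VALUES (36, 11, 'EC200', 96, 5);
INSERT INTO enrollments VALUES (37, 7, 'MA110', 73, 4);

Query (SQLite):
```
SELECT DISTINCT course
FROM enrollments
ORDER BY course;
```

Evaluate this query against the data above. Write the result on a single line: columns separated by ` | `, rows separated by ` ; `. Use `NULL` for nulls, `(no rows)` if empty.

CS101 ; EC200 ; MA110 ; PH150

Collect distinct course values from enrollments.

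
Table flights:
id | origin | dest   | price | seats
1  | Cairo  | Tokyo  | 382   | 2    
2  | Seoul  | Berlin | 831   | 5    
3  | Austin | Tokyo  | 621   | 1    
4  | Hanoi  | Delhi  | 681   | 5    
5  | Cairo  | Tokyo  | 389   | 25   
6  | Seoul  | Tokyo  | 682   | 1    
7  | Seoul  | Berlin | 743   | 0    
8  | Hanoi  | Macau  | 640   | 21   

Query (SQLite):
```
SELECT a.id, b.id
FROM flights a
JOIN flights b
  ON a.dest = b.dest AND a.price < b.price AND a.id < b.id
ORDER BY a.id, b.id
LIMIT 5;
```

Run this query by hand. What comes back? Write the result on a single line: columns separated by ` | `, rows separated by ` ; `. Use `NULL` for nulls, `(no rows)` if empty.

1 | 3 ; 1 | 5 ; 1 | 6 ; 3 | 6 ; 5 | 6

Pairs (a,b) with same dest, a.price < b.price, a.id < b.id.
dest groups: Berlin:{2,7} Delhi:{4} Macau:{8} Tokyo:{1,3,5,6}
Ordered by (a.id, b.id); first 5.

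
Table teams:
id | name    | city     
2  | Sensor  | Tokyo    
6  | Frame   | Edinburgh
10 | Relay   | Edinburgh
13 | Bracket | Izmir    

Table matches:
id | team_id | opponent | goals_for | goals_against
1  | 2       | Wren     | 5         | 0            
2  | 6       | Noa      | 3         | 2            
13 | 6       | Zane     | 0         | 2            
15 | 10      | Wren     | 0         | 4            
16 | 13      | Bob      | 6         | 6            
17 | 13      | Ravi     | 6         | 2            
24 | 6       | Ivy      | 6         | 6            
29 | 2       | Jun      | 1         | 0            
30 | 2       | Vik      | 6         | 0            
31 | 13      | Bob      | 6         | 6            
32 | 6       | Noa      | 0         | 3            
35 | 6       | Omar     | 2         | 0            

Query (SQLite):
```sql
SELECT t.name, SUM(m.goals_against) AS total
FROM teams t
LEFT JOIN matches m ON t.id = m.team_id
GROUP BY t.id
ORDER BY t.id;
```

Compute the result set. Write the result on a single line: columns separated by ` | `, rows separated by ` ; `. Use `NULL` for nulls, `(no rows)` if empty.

LEFT JOIN keeps every teams row; unmatched ones get NULL for matches columns.
Group by teams.id and compute SUM(m.goals_against). SUM over an all-NULL group is NULL.
  2: ids {1, 29, 30} → SUM(m.goals_against)=0
  6: ids {2, 13, 24, 32, 35} → SUM(m.goals_against)=13
  10: ids {15} → SUM(m.goals_against)=4
  13: ids {16, 17, 31} → SUM(m.goals_against)=14

Sensor | 0 ; Frame | 13 ; Relay | 4 ; Bracket | 14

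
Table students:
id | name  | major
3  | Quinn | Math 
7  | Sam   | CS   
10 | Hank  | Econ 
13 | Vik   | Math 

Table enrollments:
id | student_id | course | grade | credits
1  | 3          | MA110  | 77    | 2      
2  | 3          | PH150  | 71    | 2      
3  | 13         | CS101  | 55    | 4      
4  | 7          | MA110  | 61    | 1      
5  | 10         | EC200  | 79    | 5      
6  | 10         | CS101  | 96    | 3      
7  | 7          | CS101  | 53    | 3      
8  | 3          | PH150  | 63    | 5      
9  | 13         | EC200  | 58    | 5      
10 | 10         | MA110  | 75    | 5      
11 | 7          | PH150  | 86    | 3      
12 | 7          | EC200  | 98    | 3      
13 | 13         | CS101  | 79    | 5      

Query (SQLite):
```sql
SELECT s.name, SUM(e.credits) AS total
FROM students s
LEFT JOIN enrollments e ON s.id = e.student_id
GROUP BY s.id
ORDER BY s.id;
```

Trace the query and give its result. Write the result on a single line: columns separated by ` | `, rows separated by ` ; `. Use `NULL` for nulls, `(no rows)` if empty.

Quinn | 9 ; Sam | 10 ; Hank | 13 ; Vik | 14

LEFT JOIN keeps every students row; unmatched ones get NULL for enrollments columns.
Group by students.id and compute SUM(e.credits). SUM over an all-NULL group is NULL.
  3: ids {1, 2, 8} → SUM(e.credits)=9
  7: ids {4, 7, 11, 12} → SUM(e.credits)=10
  10: ids {5, 6, 10} → SUM(e.credits)=13
  13: ids {3, 9, 13} → SUM(e.credits)=14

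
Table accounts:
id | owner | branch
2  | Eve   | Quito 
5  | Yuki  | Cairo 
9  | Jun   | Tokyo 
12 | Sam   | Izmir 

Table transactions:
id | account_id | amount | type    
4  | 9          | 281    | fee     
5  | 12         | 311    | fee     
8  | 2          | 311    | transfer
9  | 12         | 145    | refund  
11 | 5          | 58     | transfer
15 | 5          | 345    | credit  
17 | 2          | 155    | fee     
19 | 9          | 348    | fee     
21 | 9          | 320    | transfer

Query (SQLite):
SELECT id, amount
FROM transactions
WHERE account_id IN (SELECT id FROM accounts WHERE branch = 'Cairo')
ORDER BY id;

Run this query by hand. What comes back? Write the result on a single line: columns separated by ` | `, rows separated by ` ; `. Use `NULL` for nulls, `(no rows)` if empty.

11 | 58 ; 15 | 345

Inner query: accounts.id where branch = 'Cairo'.
Outer: keep transactions rows whose account_id is in that set.
Inner query → {5}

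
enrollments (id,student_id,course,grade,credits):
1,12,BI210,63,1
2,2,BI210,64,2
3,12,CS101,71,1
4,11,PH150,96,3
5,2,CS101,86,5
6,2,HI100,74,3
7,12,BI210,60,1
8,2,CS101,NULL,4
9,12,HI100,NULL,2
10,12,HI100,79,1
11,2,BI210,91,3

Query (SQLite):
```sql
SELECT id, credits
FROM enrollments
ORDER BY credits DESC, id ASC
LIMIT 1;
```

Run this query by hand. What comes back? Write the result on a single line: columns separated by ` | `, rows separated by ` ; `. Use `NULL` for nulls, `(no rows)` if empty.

5 | 5

Sort by credits desc, tiebreak id asc: (5, id=5), (4, id=8), (3, id=4), (3, id=6) …. Take first 1.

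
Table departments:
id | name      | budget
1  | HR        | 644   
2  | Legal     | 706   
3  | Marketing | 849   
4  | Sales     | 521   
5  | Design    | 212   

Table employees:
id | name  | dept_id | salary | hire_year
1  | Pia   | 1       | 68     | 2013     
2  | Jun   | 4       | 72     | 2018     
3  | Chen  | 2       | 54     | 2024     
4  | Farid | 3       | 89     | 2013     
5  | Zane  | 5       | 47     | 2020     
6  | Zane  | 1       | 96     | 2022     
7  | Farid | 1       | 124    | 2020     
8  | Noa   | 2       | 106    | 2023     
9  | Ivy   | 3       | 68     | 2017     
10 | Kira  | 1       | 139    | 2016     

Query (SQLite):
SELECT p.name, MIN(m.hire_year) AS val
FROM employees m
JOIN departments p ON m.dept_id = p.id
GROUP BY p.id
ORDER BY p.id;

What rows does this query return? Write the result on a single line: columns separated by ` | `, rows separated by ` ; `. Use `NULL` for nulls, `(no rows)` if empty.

HR | 2013 ; Legal | 2023 ; Marketing | 2013 ; Sales | 2018 ; Design | 2020

Join each employees row to its departments via dept_id.
Group joined rows by departments.id; compute MIN(m.hire_year) per group.
  1: ids {1, 6, 7, 10} → MIN(m.hire_year)=2013
  2: ids {3, 8} → MIN(m.hire_year)=2023
  3: ids {4, 9} → MIN(m.hire_year)=2013
  4: ids {2} → MIN(m.hire_year)=2018
  5: ids {5} → MIN(m.hire_year)=2020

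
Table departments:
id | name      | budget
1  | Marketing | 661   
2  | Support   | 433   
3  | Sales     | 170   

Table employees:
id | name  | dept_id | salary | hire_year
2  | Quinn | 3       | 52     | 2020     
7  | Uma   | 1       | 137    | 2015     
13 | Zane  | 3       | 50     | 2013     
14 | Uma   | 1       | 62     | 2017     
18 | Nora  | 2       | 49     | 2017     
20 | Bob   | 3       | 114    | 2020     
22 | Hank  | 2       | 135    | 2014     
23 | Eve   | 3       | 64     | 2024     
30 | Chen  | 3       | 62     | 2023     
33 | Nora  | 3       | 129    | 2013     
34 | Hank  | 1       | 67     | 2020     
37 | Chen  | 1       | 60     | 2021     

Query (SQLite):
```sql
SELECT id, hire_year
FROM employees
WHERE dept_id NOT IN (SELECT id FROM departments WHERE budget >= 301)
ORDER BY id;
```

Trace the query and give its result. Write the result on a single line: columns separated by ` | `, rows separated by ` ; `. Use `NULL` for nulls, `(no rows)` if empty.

2 | 2020 ; 13 | 2013 ; 20 | 2020 ; 23 | 2024 ; 30 | 2023 ; 33 | 2013

Inner query: departments.id where budget >= 301.
Outer: keep employees rows whose dept_id is not in that set.
Inner query → {1, 2}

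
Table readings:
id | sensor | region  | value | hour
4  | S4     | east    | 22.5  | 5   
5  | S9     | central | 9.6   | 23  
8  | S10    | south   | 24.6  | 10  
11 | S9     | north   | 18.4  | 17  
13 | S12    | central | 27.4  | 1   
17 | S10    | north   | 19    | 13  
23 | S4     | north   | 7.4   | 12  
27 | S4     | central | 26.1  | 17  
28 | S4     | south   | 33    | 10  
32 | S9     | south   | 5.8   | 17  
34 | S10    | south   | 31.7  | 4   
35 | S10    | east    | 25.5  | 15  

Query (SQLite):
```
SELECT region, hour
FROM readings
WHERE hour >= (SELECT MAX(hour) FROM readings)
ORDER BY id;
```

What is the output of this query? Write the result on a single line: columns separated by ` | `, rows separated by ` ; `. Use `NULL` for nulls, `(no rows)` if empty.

central | 23

Scalar subquery: MAX(hour) over all readings rows = 23.
Keep rows where hour >= that value.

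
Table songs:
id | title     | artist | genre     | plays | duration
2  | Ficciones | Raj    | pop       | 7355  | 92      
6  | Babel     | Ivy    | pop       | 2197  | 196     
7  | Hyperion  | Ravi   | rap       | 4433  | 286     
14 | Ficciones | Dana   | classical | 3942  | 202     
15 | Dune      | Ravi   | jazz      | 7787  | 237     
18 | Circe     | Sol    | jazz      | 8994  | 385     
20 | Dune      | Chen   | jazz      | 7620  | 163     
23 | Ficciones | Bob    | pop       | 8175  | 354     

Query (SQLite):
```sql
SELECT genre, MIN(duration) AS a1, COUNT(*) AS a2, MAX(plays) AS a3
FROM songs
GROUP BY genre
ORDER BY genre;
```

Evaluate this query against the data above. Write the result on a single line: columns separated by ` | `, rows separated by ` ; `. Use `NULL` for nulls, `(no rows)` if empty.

classical | 202 | 1 | 3942 ; jazz | 163 | 3 | 8994 ; pop | 92 | 3 | 8175 ; rap | 286 | 1 | 4433

Group songs by genre.
Per group compute: MIN(duration), COUNT(*), MAX(plays).
  classical: ids {14} → MIN(duration)=202, COUNT(*)=1, MAX(plays)=3942
  jazz: ids {15, 18, 20} → MIN(duration)=163, COUNT(*)=3, MAX(plays)=8994
  pop: ids {2, 6, 23} → MIN(duration)=92, COUNT(*)=3, MAX(plays)=8175
  rap: ids {7} → MIN(duration)=286, COUNT(*)=1, MAX(plays)=4433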